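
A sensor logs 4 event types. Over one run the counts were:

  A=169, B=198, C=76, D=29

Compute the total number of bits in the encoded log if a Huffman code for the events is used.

Greedily combine the two least-frequent nodes:
merge D(29) and C(76): 105
merge 105 and A(169): 274
merge B(198) and 274: 472
Total encoded bits = sum of merged weights = 105 + 274 + 472 = 851.

851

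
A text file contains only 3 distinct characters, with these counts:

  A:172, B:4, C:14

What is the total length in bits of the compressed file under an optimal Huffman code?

Build the Huffman tree bottom-up:
merge B(4) and C(14): 18
merge 18 and A(172): 190
Each symbol's bit-cost is frequency × depth; summing gives 208 bits (equivalently 18 + 190).

208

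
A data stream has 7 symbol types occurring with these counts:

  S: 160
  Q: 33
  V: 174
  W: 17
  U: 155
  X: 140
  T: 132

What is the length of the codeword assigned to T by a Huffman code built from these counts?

3

Build the tree from the bottom:
merge W(17) and Q(33): 50
merge 50 and T(132): 182
merge X(140) and U(155): 295
merge S(160) and V(174): 334
merge 182 and 295: 477
merge 334 and 477: 811
T sits 3 levels below the root, so its codeword is 3 bits.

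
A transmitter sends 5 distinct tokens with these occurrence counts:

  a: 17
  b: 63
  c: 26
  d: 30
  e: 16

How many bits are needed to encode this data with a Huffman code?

330

Build the Huffman tree bottom-up:
merge e(16) and a(17): 33
merge c(26) and d(30): 56
merge 33 and 56: 89
merge b(63) and 89: 152
Each symbol's bit-cost is frequency × depth; summing gives 330 bits (equivalently 33 + 56 + 89 + 152).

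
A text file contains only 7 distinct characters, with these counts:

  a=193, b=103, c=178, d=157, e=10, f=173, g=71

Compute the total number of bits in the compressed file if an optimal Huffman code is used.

Build the Huffman tree bottom-up:
e(10) + g(71) → 81
81 + b(103) → 184
d(157) + f(173) → 330
c(178) + 184 → 362
a(193) + 330 → 523
362 + 523 → 885
The encoded length is the sum of every internal node's weight: 81 + 184 + 330 + 362 + 523 + 885 = 2365 bits.

2365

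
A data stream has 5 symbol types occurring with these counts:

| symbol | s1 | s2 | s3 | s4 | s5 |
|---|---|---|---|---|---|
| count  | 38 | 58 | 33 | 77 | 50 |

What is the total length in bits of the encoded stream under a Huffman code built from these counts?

583

Build the Huffman tree bottom-up:
merge s3(33) and s1(38): 71
merge s5(50) and s2(58): 108
merge 71 and s4(77): 148
merge 108 and 148: 256
Each symbol's bit-cost is frequency × depth; summing gives 583 bits (equivalently 71 + 108 + 148 + 256).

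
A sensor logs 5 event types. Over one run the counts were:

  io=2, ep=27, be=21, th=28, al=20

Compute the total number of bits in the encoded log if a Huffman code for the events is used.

Merge the two smallest weights repeatedly:
combine io(2), al(20) → 22
combine be(21), 22 → 43
combine ep(27), th(28) → 55
combine 43, 55 → 98
Total encoded bits = sum of merged weights = 22 + 43 + 55 + 98 = 218.

218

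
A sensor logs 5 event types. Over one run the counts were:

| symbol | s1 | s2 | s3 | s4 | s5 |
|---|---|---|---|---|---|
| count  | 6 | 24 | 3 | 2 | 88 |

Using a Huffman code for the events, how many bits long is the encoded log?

174

Build the Huffman tree bottom-up:
s4(2) + s3(3) → 5
5 + s1(6) → 11
11 + s2(24) → 35
35 + s5(88) → 123
Each symbol's bit-cost is frequency × depth; summing gives 174 bits (equivalently 5 + 11 + 35 + 123).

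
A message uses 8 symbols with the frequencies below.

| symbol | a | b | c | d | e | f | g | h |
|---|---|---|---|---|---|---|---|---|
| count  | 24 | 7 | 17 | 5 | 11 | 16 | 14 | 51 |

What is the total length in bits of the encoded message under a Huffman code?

Build the Huffman tree bottom-up:
combine d(5), b(7) → 12
combine e(11), 12 → 23
combine g(14), f(16) → 30
combine c(17), 23 → 40
combine a(24), 30 → 54
combine 40, h(51) → 91
combine 54, 91 → 145
The encoded length is the sum of every internal node's weight: 12 + 23 + 30 + 40 + 54 + 91 + 145 = 395 bits.

395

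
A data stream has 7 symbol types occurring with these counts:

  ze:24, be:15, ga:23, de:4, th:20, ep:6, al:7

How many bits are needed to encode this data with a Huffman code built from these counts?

Merge the two smallest weights repeatedly:
merge de(4) and ep(6): 10
merge al(7) and 10: 17
merge be(15) and 17: 32
merge th(20) and ga(23): 43
merge ze(24) and 32: 56
merge 43 and 56: 99
Total encoded bits = sum of merged weights = 10 + 17 + 32 + 43 + 56 + 99 = 257.

257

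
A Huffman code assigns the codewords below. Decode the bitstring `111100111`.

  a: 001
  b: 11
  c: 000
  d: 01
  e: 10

Read left to right; each codeword is recognised as soon as it completes (prefix code):
  11→b | 11→b | 001→a | 11→b
Decoded message: bbab

bbab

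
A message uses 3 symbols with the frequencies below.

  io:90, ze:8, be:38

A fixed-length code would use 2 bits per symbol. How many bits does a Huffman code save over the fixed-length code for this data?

Fixed-length: 2 bits × 136 symbols = 272 bits.
Huffman merges:
merge ze(8) and be(38): 46
merge 46 and io(90): 136
Huffman total = 46 + 136 = 182 bits.
Saving = 272 − 182 = 90 bits.

90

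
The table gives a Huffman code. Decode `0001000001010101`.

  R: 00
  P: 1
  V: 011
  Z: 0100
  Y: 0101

RZRYY

Read left to right; each codeword is recognised as soon as it completes (prefix code):
  00→R | 0100→Z | 00→R | 0101→Y | 0101→Y
Decoded message: RZRYY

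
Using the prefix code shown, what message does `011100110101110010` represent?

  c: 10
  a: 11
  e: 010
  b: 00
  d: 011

Read left to right; each codeword is recognised as soon as it completes (prefix code):
  011→d | 10→c | 011→d | 010→e | 11→a | 10→c | 010→e
Decoded message: dcdeace

dcdeace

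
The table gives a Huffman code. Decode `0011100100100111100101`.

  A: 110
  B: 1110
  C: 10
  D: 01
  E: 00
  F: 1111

EBDECDBDD

Read left to right; each codeword is recognised as soon as it completes (prefix code):
  00→E | 1110→B | 01→D | 00→E | 10→C | 01→D | 1110→B | 01→D | 01→D
Decoded message: EBDECDBDD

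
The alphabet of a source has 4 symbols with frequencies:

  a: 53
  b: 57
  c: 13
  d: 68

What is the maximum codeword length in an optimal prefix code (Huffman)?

Merge the two lowest-weight nodes at each step:
c(13) + a(53) → 66
b(57) + 66 → 123
d(68) + 123 → 191
Maximum depth reached is 3.

3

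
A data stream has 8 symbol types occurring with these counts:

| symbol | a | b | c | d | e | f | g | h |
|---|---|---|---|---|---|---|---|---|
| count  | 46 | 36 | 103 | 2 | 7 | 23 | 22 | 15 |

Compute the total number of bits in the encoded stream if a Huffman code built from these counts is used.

Build the Huffman tree bottom-up:
merge d(2) and e(7): 9
merge 9 and h(15): 24
merge g(22) and f(23): 45
merge 24 and b(36): 60
merge 45 and a(46): 91
merge 60 and 91: 151
merge c(103) and 151: 254
The encoded length is the sum of every internal node's weight: 9 + 24 + 45 + 60 + 91 + 151 + 254 = 634 bits.

634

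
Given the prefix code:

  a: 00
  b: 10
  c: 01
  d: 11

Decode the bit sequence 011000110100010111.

Read left to right; each codeword is recognised as soon as it completes (prefix code):
  01→c | 10→b | 00→a | 11→d | 01→c | 00→a | 01→c | 01→c | 11→d
Decoded message: cbadcaccd

cbadcaccd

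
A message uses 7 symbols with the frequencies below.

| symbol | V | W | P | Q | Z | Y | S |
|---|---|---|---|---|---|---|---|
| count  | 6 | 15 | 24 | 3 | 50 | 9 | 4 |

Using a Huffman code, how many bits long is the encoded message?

251

Merge the two smallest weights repeatedly:
combine Q(3), S(4) → 7
combine V(6), 7 → 13
combine Y(9), 13 → 22
combine W(15), 22 → 37
combine P(24), 37 → 61
combine Z(50), 61 → 111
Total encoded bits = sum of merged weights = 7 + 13 + 22 + 37 + 61 + 111 = 251.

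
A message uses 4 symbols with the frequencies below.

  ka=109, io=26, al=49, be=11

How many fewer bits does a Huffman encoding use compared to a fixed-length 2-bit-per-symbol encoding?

72

Fixed-length: 2 bits × 195 symbols = 390 bits.
Huffman merges:
combine be(11), io(26) → 37
combine 37, al(49) → 86
combine 86, ka(109) → 195
Huffman total = 37 + 86 + 195 = 318 bits.
Saving = 390 − 318 = 72 bits.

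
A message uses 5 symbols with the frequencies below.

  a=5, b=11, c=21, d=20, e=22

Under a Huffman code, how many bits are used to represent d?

Repeatedly merge the two smallest:
combine a(5), b(11) → 16
combine 16, d(20) → 36
combine c(21), e(22) → 43
combine 36, 43 → 79
The subtree containing d is merged 2 times, so code length = 2.

2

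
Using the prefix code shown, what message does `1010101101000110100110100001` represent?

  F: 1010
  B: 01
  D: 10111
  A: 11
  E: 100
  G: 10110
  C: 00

FGEBFBFCB

Read left to right; each codeword is recognised as soon as it completes (prefix code):
  1010→F | 10110→G | 100→E | 01→B | 1010→F | 01→B | 1010→F | 00→C | 01→B
Decoded message: FGEBFBFCB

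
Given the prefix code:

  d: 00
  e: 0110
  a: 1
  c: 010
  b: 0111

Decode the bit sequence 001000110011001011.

Read left to right; each codeword is recognised as soon as it completes (prefix code):
  00→d | 1→a | 00→d | 0110→e | 0110→e | 010→c | 1→a | 1→a
Decoded message: dadeecaa

dadeecaa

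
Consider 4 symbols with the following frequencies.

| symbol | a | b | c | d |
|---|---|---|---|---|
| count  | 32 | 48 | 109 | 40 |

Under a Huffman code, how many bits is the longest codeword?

Merge the two lowest-weight nodes at each step:
a(32) + d(40) → 72
b(48) + 72 → 120
c(109) + 120 → 229
The rarest symbols sit at the bottom; the longest codeword is 3 bits.

3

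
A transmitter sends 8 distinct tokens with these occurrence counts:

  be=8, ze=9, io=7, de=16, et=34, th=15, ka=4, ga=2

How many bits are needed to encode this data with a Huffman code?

Merge the two smallest weights repeatedly:
ga(2) + ka(4) → 6
6 + io(7) → 13
be(8) + ze(9) → 17
13 + th(15) → 28
de(16) + 17 → 33
28 + 33 → 61
et(34) + 61 → 95
Each symbol's bit-cost is frequency × depth; summing gives 253 bits (equivalently 6 + 13 + 17 + 28 + 33 + 61 + 95).

253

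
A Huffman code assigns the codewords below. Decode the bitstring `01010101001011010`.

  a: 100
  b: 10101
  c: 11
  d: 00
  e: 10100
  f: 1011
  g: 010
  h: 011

Read left to right; each codeword is recognised as soon as it completes (prefix code):
  010→g | 10101→b | 00→d | 1011→f | 010→g
Decoded message: gbdfg

gbdfg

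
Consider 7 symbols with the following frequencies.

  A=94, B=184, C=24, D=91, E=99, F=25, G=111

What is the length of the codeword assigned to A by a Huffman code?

Huffman merges, smallest pair first:
merge C(24) and F(25): 49
merge 49 and D(91): 140
merge A(94) and E(99): 193
merge G(111) and 140: 251
merge B(184) and 193: 377
merge 251 and 377: 628
A sits 3 levels below the root, so its codeword is 3 bits.

3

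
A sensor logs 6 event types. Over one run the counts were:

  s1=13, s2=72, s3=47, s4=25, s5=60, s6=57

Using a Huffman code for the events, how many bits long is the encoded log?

Merge the two smallest weights repeatedly:
merge s1(13) and s4(25): 38
merge 38 and s3(47): 85
merge s6(57) and s5(60): 117
merge s2(72) and 85: 157
merge 117 and 157: 274
Total encoded bits = sum of merged weights = 38 + 85 + 117 + 157 + 274 = 671.

671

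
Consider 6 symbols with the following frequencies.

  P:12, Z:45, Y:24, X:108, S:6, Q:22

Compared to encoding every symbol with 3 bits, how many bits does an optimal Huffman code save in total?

203

Fixed-length: 3 bits × 217 symbols = 651 bits.
Huffman merges:
merge S(6) and P(12): 18
merge 18 and Q(22): 40
merge Y(24) and 40: 64
merge Z(45) and 64: 109
merge X(108) and 109: 217
Huffman total = 18 + 40 + 64 + 109 + 217 = 448 bits.
Saving = 651 − 448 = 203 bits.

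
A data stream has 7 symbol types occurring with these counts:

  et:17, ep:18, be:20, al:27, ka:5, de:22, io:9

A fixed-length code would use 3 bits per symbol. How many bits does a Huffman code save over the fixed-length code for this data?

Fixed-length: 3 bits × 118 symbols = 354 bits.
Huffman merges:
combine ka(5), io(9) → 14
combine 14, et(17) → 31
combine ep(18), be(20) → 38
combine de(22), al(27) → 49
combine 31, 38 → 69
combine 49, 69 → 118
Huffman total = 14 + 31 + 38 + 49 + 69 + 118 = 319 bits.
Saving = 354 − 319 = 35 bits.

35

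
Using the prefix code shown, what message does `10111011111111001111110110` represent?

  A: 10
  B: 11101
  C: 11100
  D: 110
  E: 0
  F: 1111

Read left to right; each codeword is recognised as soon as it completes (prefix code):
  10→A | 11101→B | 1111→F | 11100→C | 1111→F | 110→D | 110→D
Decoded message: ABFCFDD

ABFCFDD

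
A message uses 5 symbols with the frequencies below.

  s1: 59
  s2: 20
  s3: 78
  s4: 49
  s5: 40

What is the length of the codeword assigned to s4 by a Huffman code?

2

Huffman merges, smallest pair first:
merge s2(20) and s5(40): 60
merge s4(49) and s1(59): 108
merge 60 and s3(78): 138
merge 108 and 138: 246
The subtree containing s4 is merged 2 times, so code length = 2.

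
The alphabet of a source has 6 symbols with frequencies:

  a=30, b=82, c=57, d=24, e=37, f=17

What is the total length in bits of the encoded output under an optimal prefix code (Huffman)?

Build the Huffman tree bottom-up:
combine f(17), d(24) → 41
combine a(30), e(37) → 67
combine 41, c(57) → 98
combine 67, b(82) → 149
combine 98, 149 → 247
The encoded length is the sum of every internal node's weight: 41 + 67 + 98 + 149 + 247 = 602 bits.

602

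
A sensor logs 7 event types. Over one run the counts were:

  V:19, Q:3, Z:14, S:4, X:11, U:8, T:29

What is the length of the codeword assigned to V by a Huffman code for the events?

2

Build the tree from the bottom:
combine Q(3), S(4) → 7
combine 7, U(8) → 15
combine X(11), Z(14) → 25
combine 15, V(19) → 34
combine 25, T(29) → 54
combine 34, 54 → 88
V sits 2 levels below the root, so its codeword is 2 bits.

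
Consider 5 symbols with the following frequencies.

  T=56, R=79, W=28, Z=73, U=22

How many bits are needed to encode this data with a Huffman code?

566

Greedily combine the two least-frequent nodes:
U(22) + W(28) → 50
50 + T(56) → 106
Z(73) + R(79) → 152
106 + 152 → 258
Total encoded bits = sum of merged weights = 50 + 106 + 152 + 258 = 566.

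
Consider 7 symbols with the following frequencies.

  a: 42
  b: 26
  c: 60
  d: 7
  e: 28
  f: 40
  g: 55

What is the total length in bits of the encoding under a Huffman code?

692

Build the Huffman tree bottom-up:
combine d(7), b(26) → 33
combine e(28), 33 → 61
combine f(40), a(42) → 82
combine g(55), c(60) → 115
combine 61, 82 → 143
combine 115, 143 → 258
The encoded length is the sum of every internal node's weight: 33 + 61 + 82 + 115 + 143 + 258 = 692 bits.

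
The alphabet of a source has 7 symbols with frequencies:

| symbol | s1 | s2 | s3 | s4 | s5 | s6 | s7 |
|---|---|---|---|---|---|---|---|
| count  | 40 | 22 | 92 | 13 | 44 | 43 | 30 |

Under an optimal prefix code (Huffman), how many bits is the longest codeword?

4

Merge the two lowest-weight nodes at each step:
s4(13) + s2(22) → 35
s7(30) + 35 → 65
s1(40) + s6(43) → 83
s5(44) + 65 → 109
83 + s3(92) → 175
109 + 175 → 284
The first pair merged (s4, s2) ends up deepest, at depth 4.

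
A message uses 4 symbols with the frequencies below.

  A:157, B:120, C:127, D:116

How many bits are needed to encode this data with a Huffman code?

1040

Greedily combine the two least-frequent nodes:
merge D(116) and B(120): 236
merge C(127) and A(157): 284
merge 236 and 284: 520
Total encoded bits = sum of merged weights = 236 + 284 + 520 = 1040.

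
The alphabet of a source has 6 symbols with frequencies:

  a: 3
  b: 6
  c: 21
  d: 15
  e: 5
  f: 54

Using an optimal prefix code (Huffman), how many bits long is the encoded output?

205

Build the Huffman tree bottom-up:
combine a(3), e(5) → 8
combine b(6), 8 → 14
combine 14, d(15) → 29
combine c(21), 29 → 50
combine 50, f(54) → 104
Total encoded bits = sum of merged weights = 8 + 14 + 29 + 50 + 104 = 205.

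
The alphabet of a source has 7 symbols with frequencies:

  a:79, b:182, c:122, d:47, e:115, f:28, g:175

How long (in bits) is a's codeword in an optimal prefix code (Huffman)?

3

Repeatedly merge the two smallest:
f(28) + d(47) → 75
75 + a(79) → 154
e(115) + c(122) → 237
154 + g(175) → 329
b(182) + 237 → 419
329 + 419 → 748
a's leaf is at depth 3, giving a 3-bit codeword.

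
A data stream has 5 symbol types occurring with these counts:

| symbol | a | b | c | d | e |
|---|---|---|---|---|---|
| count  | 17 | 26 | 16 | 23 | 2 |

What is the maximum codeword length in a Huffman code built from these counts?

3

Merge the two lowest-weight nodes at each step:
e(2) + c(16) → 18
a(17) + 18 → 35
d(23) + b(26) → 49
35 + 49 → 84
The first pair merged (e, c) ends up deepest, at depth 3.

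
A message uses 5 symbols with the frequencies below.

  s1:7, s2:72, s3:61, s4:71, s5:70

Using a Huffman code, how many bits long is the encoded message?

Greedily combine the two least-frequent nodes:
merge s1(7) and s3(61): 68
merge 68 and s5(70): 138
merge s4(71) and s2(72): 143
merge 138 and 143: 281
Each symbol's bit-cost is frequency × depth; summing gives 630 bits (equivalently 68 + 138 + 143 + 281).

630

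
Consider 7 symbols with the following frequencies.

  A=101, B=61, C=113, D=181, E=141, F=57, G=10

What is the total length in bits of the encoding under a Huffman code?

Greedily combine the two least-frequent nodes:
G(10) + F(57) → 67
B(61) + 67 → 128
A(101) + C(113) → 214
128 + E(141) → 269
D(181) + 214 → 395
269 + 395 → 664
Each symbol's bit-cost is frequency × depth; summing gives 1737 bits (equivalently 67 + 128 + 214 + 269 + 395 + 664).

1737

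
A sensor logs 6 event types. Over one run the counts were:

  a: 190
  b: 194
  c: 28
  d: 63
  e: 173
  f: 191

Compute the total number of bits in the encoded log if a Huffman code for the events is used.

Build the Huffman tree bottom-up:
combine c(28), d(63) → 91
combine 91, e(173) → 264
combine a(190), f(191) → 381
combine b(194), 264 → 458
combine 381, 458 → 839
Each symbol's bit-cost is frequency × depth; summing gives 2033 bits (equivalently 91 + 264 + 381 + 458 + 839).

2033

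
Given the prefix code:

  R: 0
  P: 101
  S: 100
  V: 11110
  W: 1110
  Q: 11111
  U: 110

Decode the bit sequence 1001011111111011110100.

SPQUVS

Read left to right; each codeword is recognised as soon as it completes (prefix code):
  100→S | 101→P | 11111→Q | 110→U | 11110→V | 100→S
Decoded message: SPQUVS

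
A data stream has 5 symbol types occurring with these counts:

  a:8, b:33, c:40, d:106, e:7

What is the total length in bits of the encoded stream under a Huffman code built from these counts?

345

Greedily combine the two least-frequent nodes:
e(7) + a(8) → 15
15 + b(33) → 48
c(40) + 48 → 88
88 + d(106) → 194
The encoded length is the sum of every internal node's weight: 15 + 48 + 88 + 194 = 345 bits.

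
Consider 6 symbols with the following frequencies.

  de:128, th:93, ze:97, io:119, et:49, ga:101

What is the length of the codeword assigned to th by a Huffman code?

3

Build the tree from the bottom:
combine et(49), th(93) → 142
combine ze(97), ga(101) → 198
combine io(119), de(128) → 247
combine 142, 198 → 340
combine 247, 340 → 587
th's leaf is at depth 3, giving a 3-bit codeword.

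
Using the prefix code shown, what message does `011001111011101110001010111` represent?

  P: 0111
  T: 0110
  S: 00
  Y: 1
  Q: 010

TPYPPSQYP

Read left to right; each codeword is recognised as soon as it completes (prefix code):
  0110→T | 0111→P | 1→Y | 0111→P | 0111→P | 00→S | 010→Q | 1→Y | 0111→P
Decoded message: TPYPPSQYP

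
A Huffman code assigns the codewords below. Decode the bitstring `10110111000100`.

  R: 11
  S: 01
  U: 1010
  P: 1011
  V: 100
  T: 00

PSRTST

Read left to right; each codeword is recognised as soon as it completes (prefix code):
  1011→P | 01→S | 11→R | 00→T | 01→S | 00→T
Decoded message: PSRTST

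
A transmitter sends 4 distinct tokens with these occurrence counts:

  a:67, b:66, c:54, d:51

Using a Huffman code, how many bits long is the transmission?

Build the Huffman tree bottom-up:
d(51) + c(54) → 105
b(66) + a(67) → 133
105 + 133 → 238
Each symbol's bit-cost is frequency × depth; summing gives 476 bits (equivalently 105 + 133 + 238).

476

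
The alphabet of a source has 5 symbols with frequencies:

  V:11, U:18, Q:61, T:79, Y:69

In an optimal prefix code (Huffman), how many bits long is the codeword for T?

Build the tree from the bottom:
combine V(11), U(18) → 29
combine 29, Q(61) → 90
combine Y(69), T(79) → 148
combine 90, 148 → 238
The subtree containing T is merged 2 times, so code length = 2.

2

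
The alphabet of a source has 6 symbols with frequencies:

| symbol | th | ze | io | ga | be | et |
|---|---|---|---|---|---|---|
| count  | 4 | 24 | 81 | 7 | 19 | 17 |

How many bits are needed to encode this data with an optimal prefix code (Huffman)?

305

Greedily combine the two least-frequent nodes:
combine th(4), ga(7) → 11
combine 11, et(17) → 28
combine be(19), ze(24) → 43
combine 28, 43 → 71
combine 71, io(81) → 152
Total encoded bits = sum of merged weights = 11 + 28 + 43 + 71 + 152 = 305.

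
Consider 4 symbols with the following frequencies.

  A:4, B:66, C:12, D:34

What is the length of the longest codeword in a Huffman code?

Merge the two lowest-weight nodes at each step:
A(4) + C(12) → 16
16 + D(34) → 50
50 + B(66) → 116
The first pair merged (A, C) ends up deepest, at depth 3.

3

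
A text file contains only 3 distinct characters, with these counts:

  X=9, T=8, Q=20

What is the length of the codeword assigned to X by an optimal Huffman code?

Repeatedly merge the two smallest:
merge T(8) and X(9): 17
merge 17 and Q(20): 37
X's leaf is at depth 2, giving a 2-bit codeword.

2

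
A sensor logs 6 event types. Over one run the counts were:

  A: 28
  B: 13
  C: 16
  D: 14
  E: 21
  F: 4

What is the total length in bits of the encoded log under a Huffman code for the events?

239

Greedily combine the two least-frequent nodes:
F(4) + B(13) → 17
D(14) + C(16) → 30
17 + E(21) → 38
A(28) + 30 → 58
38 + 58 → 96
Total encoded bits = sum of merged weights = 17 + 30 + 38 + 58 + 96 = 239.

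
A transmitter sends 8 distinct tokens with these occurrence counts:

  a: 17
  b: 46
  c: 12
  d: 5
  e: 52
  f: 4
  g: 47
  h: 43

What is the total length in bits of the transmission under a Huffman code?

601

Build the Huffman tree bottom-up:
merge f(4) and d(5): 9
merge 9 and c(12): 21
merge a(17) and 21: 38
merge 38 and h(43): 81
merge b(46) and g(47): 93
merge e(52) and 81: 133
merge 93 and 133: 226
The encoded length is the sum of every internal node's weight: 9 + 21 + 38 + 81 + 93 + 133 + 226 = 601 bits.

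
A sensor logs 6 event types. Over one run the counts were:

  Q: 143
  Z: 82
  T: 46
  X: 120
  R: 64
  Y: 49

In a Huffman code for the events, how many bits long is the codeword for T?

Huffman merges, smallest pair first:
merge T(46) and Y(49): 95
merge R(64) and Z(82): 146
merge 95 and X(120): 215
merge Q(143) and 146: 289
merge 215 and 289: 504
T's leaf is at depth 3, giving a 3-bit codeword.

3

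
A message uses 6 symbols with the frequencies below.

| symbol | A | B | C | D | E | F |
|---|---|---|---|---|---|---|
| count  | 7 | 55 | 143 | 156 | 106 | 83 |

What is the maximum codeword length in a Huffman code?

4

Merge the two lowest-weight nodes at each step:
A(7) + B(55) → 62
62 + F(83) → 145
E(106) + C(143) → 249
145 + D(156) → 301
249 + 301 → 550
Maximum depth reached is 4.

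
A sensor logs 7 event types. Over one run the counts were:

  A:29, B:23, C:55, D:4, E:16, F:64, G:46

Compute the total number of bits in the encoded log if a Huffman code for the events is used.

609

Greedily combine the two least-frequent nodes:
D(4) + E(16) → 20
20 + B(23) → 43
A(29) + 43 → 72
G(46) + C(55) → 101
F(64) + 72 → 136
101 + 136 → 237
Total encoded bits = sum of merged weights = 20 + 43 + 72 + 101 + 136 + 237 = 609.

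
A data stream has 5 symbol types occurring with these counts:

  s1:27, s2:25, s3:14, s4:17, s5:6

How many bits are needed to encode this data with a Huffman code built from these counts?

Greedily combine the two least-frequent nodes:
merge s5(6) and s3(14): 20
merge s4(17) and 20: 37
merge s2(25) and s1(27): 52
merge 37 and 52: 89
The encoded length is the sum of every internal node's weight: 20 + 37 + 52 + 89 = 198 bits.

198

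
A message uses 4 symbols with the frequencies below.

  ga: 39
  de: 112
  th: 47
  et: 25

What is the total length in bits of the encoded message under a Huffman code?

Build the Huffman tree bottom-up:
merge et(25) and ga(39): 64
merge th(47) and 64: 111
merge 111 and de(112): 223
Each symbol's bit-cost is frequency × depth; summing gives 398 bits (equivalently 64 + 111 + 223).

398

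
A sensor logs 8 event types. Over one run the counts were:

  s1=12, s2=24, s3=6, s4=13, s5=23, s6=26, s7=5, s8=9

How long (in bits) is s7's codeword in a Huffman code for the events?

5

Build the tree from the bottom:
combine s7(5), s3(6) → 11
combine s8(9), 11 → 20
combine s1(12), s4(13) → 25
combine 20, s5(23) → 43
combine s2(24), 25 → 49
combine s6(26), 43 → 69
combine 49, 69 → 118
The subtree containing s7 is merged 5 times, so code length = 5.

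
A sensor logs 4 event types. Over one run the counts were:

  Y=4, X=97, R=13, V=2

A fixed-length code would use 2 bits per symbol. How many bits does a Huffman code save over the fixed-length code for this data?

Fixed-length: 2 bits × 116 symbols = 232 bits.
Huffman merges:
combine V(2), Y(4) → 6
combine 6, R(13) → 19
combine 19, X(97) → 116
Huffman total = 6 + 19 + 116 = 141 bits.
Saving = 232 − 141 = 91 bits.

91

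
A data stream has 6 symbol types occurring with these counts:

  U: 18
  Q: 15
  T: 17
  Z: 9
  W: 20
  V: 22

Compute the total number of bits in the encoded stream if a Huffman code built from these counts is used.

261

Build the Huffman tree bottom-up:
Z(9) + Q(15) → 24
T(17) + U(18) → 35
W(20) + V(22) → 42
24 + 35 → 59
42 + 59 → 101
Each symbol's bit-cost is frequency × depth; summing gives 261 bits (equivalently 24 + 35 + 42 + 59 + 101).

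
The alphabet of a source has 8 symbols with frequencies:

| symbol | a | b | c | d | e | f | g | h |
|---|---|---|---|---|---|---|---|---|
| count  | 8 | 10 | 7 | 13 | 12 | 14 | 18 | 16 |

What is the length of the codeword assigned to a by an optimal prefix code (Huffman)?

Build the tree from the bottom:
c(7) + a(8) → 15
b(10) + e(12) → 22
d(13) + f(14) → 27
15 + h(16) → 31
g(18) + 22 → 40
27 + 31 → 58
40 + 58 → 98
a's leaf is at depth 4, giving a 4-bit codeword.

4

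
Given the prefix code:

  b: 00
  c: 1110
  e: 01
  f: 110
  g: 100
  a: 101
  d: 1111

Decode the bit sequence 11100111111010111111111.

Read left to right; each codeword is recognised as soon as it completes (prefix code):
  1110→c | 01→e | 1111→d | 101→a | 01→e | 1111→d | 1111→d
Decoded message: cedaedd

cedaedd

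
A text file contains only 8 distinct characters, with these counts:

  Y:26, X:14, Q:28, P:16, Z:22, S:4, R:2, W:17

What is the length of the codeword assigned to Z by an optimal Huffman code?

Build the tree from the bottom:
merge R(2) and S(4): 6
merge 6 and X(14): 20
merge P(16) and W(17): 33
merge 20 and Z(22): 42
merge Y(26) and Q(28): 54
merge 33 and 42: 75
merge 54 and 75: 129
Z's leaf is at depth 3, giving a 3-bit codeword.

3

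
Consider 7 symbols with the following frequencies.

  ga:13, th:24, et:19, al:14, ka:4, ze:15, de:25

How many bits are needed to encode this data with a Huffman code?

310

Build the Huffman tree bottom-up:
merge ka(4) and ga(13): 17
merge al(14) and ze(15): 29
merge 17 and et(19): 36
merge th(24) and de(25): 49
merge 29 and 36: 65
merge 49 and 65: 114
Total encoded bits = sum of merged weights = 17 + 29 + 36 + 49 + 65 + 114 = 310.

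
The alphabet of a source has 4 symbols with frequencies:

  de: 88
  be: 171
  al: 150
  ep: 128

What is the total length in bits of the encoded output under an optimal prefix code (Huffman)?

1074

Merge the two smallest weights repeatedly:
merge de(88) and ep(128): 216
merge al(150) and be(171): 321
merge 216 and 321: 537
The encoded length is the sum of every internal node's weight: 216 + 321 + 537 = 1074 bits.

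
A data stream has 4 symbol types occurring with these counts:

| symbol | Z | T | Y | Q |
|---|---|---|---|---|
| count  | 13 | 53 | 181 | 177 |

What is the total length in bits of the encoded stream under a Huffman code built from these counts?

Greedily combine the two least-frequent nodes:
merge Z(13) and T(53): 66
merge 66 and Q(177): 243
merge Y(181) and 243: 424
Each symbol's bit-cost is frequency × depth; summing gives 733 bits (equivalently 66 + 243 + 424).

733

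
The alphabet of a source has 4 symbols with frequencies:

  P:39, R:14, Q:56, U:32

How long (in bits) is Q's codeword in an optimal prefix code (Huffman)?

Repeatedly merge the two smallest:
combine R(14), U(32) → 46
combine P(39), 46 → 85
combine Q(56), 85 → 141
Q is a child of the root — depth 1, so its codeword is a single bit.

1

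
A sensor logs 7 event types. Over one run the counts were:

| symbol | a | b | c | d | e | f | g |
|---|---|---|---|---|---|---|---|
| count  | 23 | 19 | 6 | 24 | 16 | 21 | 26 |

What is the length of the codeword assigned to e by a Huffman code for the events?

4

Repeatedly merge the two smallest:
combine c(6), e(16) → 22
combine b(19), f(21) → 40
combine 22, a(23) → 45
combine d(24), g(26) → 50
combine 40, 45 → 85
combine 50, 85 → 135
The subtree containing e is merged 4 times, so code length = 4.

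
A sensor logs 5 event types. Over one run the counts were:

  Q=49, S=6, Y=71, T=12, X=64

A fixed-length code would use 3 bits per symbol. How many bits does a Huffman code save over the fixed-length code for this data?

188

Fixed-length: 3 bits × 202 symbols = 606 bits.
Huffman merges:
combine S(6), T(12) → 18
combine 18, Q(49) → 67
combine X(64), 67 → 131
combine Y(71), 131 → 202
Huffman total = 18 + 67 + 131 + 202 = 418 bits.
Saving = 606 − 418 = 188 bits.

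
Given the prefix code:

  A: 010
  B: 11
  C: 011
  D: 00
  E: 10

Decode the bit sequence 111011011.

BEBC

Read left to right; each codeword is recognised as soon as it completes (prefix code):
  11→B | 10→E | 11→B | 011→C
Decoded message: BEBC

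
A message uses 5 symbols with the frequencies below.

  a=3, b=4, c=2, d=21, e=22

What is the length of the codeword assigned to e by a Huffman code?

1

Huffman merges, smallest pair first:
combine c(2), a(3) → 5
combine b(4), 5 → 9
combine 9, d(21) → 30
combine e(22), 30 → 52
e is merged only at the final step, so code length = 1.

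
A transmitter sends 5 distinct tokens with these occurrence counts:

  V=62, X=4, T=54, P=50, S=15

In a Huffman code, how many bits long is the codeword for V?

2

Huffman merges, smallest pair first:
merge X(4) and S(15): 19
merge 19 and P(50): 69
merge T(54) and V(62): 116
merge 69 and 116: 185
The subtree containing V is merged 2 times, so code length = 2.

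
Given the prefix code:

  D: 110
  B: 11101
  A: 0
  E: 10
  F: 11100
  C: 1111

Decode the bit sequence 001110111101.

AABB

Read left to right; each codeword is recognised as soon as it completes (prefix code):
  0→A | 0→A | 11101→B | 11101→B
Decoded message: AABB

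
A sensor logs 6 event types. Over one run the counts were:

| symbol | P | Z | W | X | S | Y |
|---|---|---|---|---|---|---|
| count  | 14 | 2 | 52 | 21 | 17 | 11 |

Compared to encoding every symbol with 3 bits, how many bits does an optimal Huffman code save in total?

91

Fixed-length: 3 bits × 117 symbols = 351 bits.
Huffman merges:
combine Z(2), Y(11) → 13
combine 13, P(14) → 27
combine S(17), X(21) → 38
combine 27, 38 → 65
combine W(52), 65 → 117
Huffman total = 13 + 27 + 38 + 65 + 117 = 260 bits.
Saving = 351 − 260 = 91 bits.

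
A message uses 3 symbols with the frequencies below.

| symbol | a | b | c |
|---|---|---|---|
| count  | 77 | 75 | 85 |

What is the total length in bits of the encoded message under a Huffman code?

Build the Huffman tree bottom-up:
b(75) + a(77) → 152
c(85) + 152 → 237
Total encoded bits = sum of merged weights = 152 + 237 = 389.

389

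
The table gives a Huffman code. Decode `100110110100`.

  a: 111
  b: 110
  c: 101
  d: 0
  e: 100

ebbe

Read left to right; each codeword is recognised as soon as it completes (prefix code):
  100→e | 110→b | 110→b | 100→e
Decoded message: ebbe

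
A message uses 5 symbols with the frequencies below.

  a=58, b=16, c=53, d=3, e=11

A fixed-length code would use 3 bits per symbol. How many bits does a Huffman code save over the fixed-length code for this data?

155

Fixed-length: 3 bits × 141 symbols = 423 bits.
Huffman merges:
combine d(3), e(11) → 14
combine 14, b(16) → 30
combine 30, c(53) → 83
combine a(58), 83 → 141
Huffman total = 14 + 30 + 83 + 141 = 268 bits.
Saving = 423 − 268 = 155 bits.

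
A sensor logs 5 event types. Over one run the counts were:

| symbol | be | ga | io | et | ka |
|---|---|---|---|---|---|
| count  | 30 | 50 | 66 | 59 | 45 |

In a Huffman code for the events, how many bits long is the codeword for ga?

Repeatedly merge the two smallest:
be(30) + ka(45) → 75
ga(50) + et(59) → 109
io(66) + 75 → 141
109 + 141 → 250
ga sits 2 levels below the root, so its codeword is 2 bits.

2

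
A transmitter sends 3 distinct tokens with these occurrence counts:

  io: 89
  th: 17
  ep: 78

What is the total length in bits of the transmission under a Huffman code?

279

Greedily combine the two least-frequent nodes:
combine th(17), ep(78) → 95
combine io(89), 95 → 184
Total encoded bits = sum of merged weights = 95 + 184 = 279.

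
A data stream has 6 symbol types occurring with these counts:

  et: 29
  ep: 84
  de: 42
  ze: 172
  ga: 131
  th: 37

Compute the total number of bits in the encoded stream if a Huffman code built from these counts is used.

Build the Huffman tree bottom-up:
combine et(29), th(37) → 66
combine de(42), 66 → 108
combine ep(84), 108 → 192
combine ga(131), ze(172) → 303
combine 192, 303 → 495
The encoded length is the sum of every internal node's weight: 66 + 108 + 192 + 303 + 495 = 1164 bits.

1164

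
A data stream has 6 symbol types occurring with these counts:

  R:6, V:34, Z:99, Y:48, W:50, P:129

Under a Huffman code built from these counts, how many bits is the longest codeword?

Merge the two lowest-weight nodes at each step:
combine R(6), V(34) → 40
combine 40, Y(48) → 88
combine W(50), 88 → 138
combine Z(99), P(129) → 228
combine 138, 228 → 366
The first pair merged (R, V) ends up deepest, at depth 4.

4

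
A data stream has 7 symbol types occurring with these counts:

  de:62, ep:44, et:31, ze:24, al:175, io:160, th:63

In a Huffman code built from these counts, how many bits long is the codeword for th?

Build the tree from the bottom:
merge ze(24) and et(31): 55
merge ep(44) and 55: 99
merge de(62) and th(63): 125
merge 99 and 125: 224
merge io(160) and al(175): 335
merge 224 and 335: 559
The subtree containing th is merged 3 times, so code length = 3.

3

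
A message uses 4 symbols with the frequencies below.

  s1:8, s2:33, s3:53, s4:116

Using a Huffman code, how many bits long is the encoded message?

Greedily combine the two least-frequent nodes:
combine s1(8), s2(33) → 41
combine 41, s3(53) → 94
combine 94, s4(116) → 210
Each symbol's bit-cost is frequency × depth; summing gives 345 bits (equivalently 41 + 94 + 210).

345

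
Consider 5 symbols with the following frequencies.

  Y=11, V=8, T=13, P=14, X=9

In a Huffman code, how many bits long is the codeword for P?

Repeatedly merge the two smallest:
combine V(8), X(9) → 17
combine Y(11), T(13) → 24
combine P(14), 17 → 31
combine 24, 31 → 55
P sits 2 levels below the root, so its codeword is 2 bits.

2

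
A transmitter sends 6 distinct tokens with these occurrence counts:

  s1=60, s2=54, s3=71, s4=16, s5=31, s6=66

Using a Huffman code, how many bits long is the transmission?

744

Build the Huffman tree bottom-up:
merge s4(16) and s5(31): 47
merge 47 and s2(54): 101
merge s1(60) and s6(66): 126
merge s3(71) and 101: 172
merge 126 and 172: 298
The encoded length is the sum of every internal node's weight: 47 + 101 + 126 + 172 + 298 = 744 bits.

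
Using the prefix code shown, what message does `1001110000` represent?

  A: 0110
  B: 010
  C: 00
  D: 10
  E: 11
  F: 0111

DFCC

Read left to right; each codeword is recognised as soon as it completes (prefix code):
  10→D | 0111→F | 00→C | 00→C
Decoded message: DFCC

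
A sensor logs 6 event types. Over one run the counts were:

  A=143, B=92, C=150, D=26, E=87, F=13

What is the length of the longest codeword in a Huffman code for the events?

4

Merge the two lowest-weight nodes at each step:
F(13) + D(26) → 39
39 + E(87) → 126
B(92) + 126 → 218
A(143) + C(150) → 293
218 + 293 → 511
The rarest symbols sit at the bottom; the longest codeword is 4 bits.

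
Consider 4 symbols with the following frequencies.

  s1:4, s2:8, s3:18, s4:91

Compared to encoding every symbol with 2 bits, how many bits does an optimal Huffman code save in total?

79

Fixed-length: 2 bits × 121 symbols = 242 bits.
Huffman merges:
merge s1(4) and s2(8): 12
merge 12 and s3(18): 30
merge 30 and s4(91): 121
Huffman total = 12 + 30 + 121 = 163 bits.
Saving = 242 − 163 = 79 bits.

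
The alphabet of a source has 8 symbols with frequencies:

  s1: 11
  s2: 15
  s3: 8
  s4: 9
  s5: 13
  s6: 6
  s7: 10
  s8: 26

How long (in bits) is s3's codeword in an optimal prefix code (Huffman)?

4

Repeatedly merge the two smallest:
s6(6) + s3(8) → 14
s4(9) + s7(10) → 19
s1(11) + s5(13) → 24
14 + s2(15) → 29
19 + 24 → 43
s8(26) + 29 → 55
43 + 55 → 98
The subtree containing s3 is merged 4 times, so code length = 4.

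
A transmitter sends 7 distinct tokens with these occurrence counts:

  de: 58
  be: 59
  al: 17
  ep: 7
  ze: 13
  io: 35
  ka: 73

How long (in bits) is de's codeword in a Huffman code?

2

Huffman merges, smallest pair first:
ep(7) + ze(13) → 20
al(17) + 20 → 37
io(35) + 37 → 72
de(58) + be(59) → 117
72 + ka(73) → 145
117 + 145 → 262
de's leaf is at depth 2, giving a 2-bit codeword.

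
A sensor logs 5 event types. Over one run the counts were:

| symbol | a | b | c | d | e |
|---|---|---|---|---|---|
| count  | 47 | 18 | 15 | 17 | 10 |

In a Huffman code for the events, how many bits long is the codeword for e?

Repeatedly merge the two smallest:
merge e(10) and c(15): 25
merge d(17) and b(18): 35
merge 25 and 35: 60
merge a(47) and 60: 107
e's leaf is at depth 3, giving a 3-bit codeword.

3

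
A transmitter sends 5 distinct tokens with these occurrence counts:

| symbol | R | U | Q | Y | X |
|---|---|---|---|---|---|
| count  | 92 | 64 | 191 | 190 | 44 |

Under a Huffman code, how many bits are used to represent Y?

Build the tree from the bottom:
merge X(44) and U(64): 108
merge R(92) and 108: 200
merge Y(190) and Q(191): 381
merge 200 and 381: 581
The subtree containing Y is merged 2 times, so code length = 2.

2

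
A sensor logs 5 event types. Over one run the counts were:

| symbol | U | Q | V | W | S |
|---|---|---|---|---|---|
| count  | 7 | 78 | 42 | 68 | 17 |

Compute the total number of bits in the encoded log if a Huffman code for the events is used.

Merge the two smallest weights repeatedly:
merge U(7) and S(17): 24
merge 24 and V(42): 66
merge 66 and W(68): 134
merge Q(78) and 134: 212
The encoded length is the sum of every internal node's weight: 24 + 66 + 134 + 212 = 436 bits.

436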